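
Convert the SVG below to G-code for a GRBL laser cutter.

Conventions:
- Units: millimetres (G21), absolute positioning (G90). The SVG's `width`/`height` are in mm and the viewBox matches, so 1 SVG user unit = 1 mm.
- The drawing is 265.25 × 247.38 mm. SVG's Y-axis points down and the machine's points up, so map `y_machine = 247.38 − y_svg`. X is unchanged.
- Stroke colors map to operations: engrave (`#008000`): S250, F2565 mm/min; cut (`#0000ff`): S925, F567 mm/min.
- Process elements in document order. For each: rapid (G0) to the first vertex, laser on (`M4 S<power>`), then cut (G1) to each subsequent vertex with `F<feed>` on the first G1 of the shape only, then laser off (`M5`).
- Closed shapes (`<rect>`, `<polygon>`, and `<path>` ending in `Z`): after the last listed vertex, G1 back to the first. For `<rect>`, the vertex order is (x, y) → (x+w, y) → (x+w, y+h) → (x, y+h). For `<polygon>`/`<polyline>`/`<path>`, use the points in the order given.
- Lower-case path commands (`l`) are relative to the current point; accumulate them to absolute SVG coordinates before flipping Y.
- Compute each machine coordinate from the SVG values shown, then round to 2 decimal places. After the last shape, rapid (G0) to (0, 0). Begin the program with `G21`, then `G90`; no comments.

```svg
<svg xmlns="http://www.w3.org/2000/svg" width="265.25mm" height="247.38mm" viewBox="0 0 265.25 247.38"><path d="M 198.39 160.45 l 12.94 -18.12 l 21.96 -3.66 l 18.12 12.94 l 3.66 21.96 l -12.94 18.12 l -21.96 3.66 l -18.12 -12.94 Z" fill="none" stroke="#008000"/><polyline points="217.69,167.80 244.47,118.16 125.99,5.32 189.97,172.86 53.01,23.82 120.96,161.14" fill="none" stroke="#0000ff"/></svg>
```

G21
G90
G0 X198.39 Y86.93
M4 S250
G1 X211.33 Y105.05 F2565
G1 X233.29 Y108.71
G1 X251.41 Y95.77
G1 X255.07 Y73.81
G1 X242.13 Y55.69
G1 X220.17 Y52.03
G1 X202.05 Y64.97
G1 X198.39 Y86.93
M5
G0 X217.69 Y79.58
M4 S925
G1 X244.47 Y129.22 F567
G1 X125.99 Y242.06
G1 X189.97 Y74.52
G1 X53.01 Y223.56
G1 X120.96 Y86.24
M5
G0 X0.00 Y0.00

1 u = 1 mm; y_m = 247.38 − y.

[1] `<path>` regular polygon, #008000→engrave S250 F2565: (198.39,86.93) → (211.33,105.05) → (233.29,108.71) → (251.41,95.77) → (255.07,73.81) → (242.13,55.69) → (220.17,52.03) → (202.05,64.97) → (198.39,86.93) (closed)

[2] `<polyline>` open polyline, #0000ff→cut S925 F567: (217.69,79.58) → (244.47,129.22) → (125.99,242.06) → (189.97,74.52) → (53.01,223.56) → (120.96,86.24)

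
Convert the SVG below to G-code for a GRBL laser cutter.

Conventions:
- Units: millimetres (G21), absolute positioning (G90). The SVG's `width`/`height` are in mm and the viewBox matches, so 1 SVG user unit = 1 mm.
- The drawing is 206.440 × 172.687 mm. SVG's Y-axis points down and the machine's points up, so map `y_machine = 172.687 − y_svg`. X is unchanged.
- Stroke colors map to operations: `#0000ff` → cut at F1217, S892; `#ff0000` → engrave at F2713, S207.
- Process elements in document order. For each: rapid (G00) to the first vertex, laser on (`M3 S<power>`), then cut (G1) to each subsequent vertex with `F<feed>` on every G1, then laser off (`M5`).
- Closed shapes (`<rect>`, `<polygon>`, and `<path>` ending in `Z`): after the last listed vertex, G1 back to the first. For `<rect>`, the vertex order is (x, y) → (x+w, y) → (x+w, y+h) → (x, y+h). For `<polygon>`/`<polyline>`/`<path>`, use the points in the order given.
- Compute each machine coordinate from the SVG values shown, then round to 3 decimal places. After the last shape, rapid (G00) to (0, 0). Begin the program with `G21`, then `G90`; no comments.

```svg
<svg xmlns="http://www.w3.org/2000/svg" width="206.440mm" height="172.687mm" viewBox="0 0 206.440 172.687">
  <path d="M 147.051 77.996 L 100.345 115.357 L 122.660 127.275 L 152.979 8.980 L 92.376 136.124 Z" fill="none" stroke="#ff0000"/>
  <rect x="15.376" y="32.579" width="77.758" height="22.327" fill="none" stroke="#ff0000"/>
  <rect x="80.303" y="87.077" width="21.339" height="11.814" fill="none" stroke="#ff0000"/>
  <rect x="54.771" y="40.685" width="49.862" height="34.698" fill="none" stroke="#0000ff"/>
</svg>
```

G21
G90
G00 X147.051 Y94.691
M3 S207
G1 X100.345 Y57.330 F2713
G1 X122.660 Y45.412 F2713
G1 X152.979 Y163.707 F2713
G1 X92.376 Y36.563 F2713
G1 X147.051 Y94.691 F2713
M5
G00 X15.376 Y140.108
M3 S207
G1 X93.134 Y140.108 F2713
G1 X93.134 Y117.781 F2713
G1 X15.376 Y117.781 F2713
G1 X15.376 Y140.108 F2713
M5
G00 X80.303 Y85.610
M3 S207
G1 X101.642 Y85.610 F2713
G1 X101.642 Y73.796 F2713
G1 X80.303 Y73.796 F2713
G1 X80.303 Y85.610 F2713
M5
G00 X54.771 Y132.002
M3 S892
G1 X104.633 Y132.002 F1217
G1 X104.633 Y97.304 F1217
G1 X54.771 Y97.304 F1217
G1 X54.771 Y132.002 F1217
M5
G00 X0.000 Y0.000

viewBox `0 0 206.440 172.687` with mm width/height → 1 unit = 1 mm. Flip: y_m = 172.687 − y_svg.

**Shape 1** — `<path>` closed polygon, stroke `#ff0000` → engrave (S207, F2713). Machine vertices: (147.051,94.691) → (100.345,57.330) → (122.660,45.412) → (152.979,163.707) → (92.376,36.563) → (147.051,94.691). Closed: final G1 returns to the first vertex.

**Shape 2** — `<rect>` rectangle, stroke `#ff0000` → engrave (S207, F2713). Machine vertices: (15.376,140.108) → (93.134,140.108) → (93.134,117.781) → (15.376,117.781) → (15.376,140.108). Closed: final G1 returns to the first vertex.

**Shape 3** — `<rect>` rectangle, stroke `#ff0000` → engrave (S207, F2713). Machine vertices: (80.303,85.610) → (101.642,85.610) → (101.642,73.796) → (80.303,73.796) → (80.303,85.610). Closed: final G1 returns to the first vertex.

**Shape 4** — `<rect>` rectangle, stroke `#0000ff` → cut (S892, F1217). Machine vertices: (54.771,132.002) → (104.633,132.002) → (104.633,97.304) → (54.771,97.304) → (54.771,132.002). Closed: final G1 returns to the first vertex.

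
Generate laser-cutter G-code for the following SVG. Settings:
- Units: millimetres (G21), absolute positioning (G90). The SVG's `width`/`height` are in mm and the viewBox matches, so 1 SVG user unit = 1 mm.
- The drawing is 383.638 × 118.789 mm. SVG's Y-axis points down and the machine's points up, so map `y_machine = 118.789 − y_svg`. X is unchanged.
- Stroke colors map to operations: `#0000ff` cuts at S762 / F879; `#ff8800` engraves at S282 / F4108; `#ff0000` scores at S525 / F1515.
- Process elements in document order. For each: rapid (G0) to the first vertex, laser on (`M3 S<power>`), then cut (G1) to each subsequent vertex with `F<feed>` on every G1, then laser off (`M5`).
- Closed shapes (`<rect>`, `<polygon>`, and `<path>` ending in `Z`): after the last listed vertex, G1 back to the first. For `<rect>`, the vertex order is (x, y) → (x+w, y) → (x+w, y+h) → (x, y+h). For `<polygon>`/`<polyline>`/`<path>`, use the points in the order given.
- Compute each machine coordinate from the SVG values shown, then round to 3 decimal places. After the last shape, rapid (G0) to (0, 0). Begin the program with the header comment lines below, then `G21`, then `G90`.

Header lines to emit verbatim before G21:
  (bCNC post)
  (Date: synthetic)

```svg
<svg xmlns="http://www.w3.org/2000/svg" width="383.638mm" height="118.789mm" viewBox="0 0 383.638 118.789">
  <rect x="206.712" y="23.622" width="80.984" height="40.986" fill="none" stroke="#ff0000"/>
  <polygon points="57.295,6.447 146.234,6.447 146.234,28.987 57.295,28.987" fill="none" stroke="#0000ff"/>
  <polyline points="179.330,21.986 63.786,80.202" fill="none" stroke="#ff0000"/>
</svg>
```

(bCNC post)
(Date: synthetic)
G21
G90
G0 X206.712 Y95.167
M3 S525
G1 X287.696 Y95.167 F1515
G1 X287.696 Y54.181 F1515
G1 X206.712 Y54.181 F1515
G1 X206.712 Y95.167 F1515
M5
G0 X57.295 Y112.342
M3 S762
G1 X146.234 Y112.342 F879
G1 X146.234 Y89.802 F879
G1 X57.295 Y89.802 F879
G1 X57.295 Y112.342 F879
M5
G0 X179.330 Y96.803
M3 S525
G1 X63.786 Y38.587 F1515
M5
G0 X0.000 Y0.000

1 u = 1 mm; y_m = 118.789 − y.

[1] `<rect>` rectangle, #ff0000→score S525 F1515: (206.712,95.167) → (287.696,95.167) → (287.696,54.181) → (206.712,54.181) → (206.712,95.167) (closed)

[2] `<polygon>` rectangle, #0000ff→cut S762 F879: (57.295,112.342) → (146.234,112.342) → (146.234,89.802) → (57.295,89.802) → (57.295,112.342) (closed)

[3] `<polyline>` line segment, #ff0000→score S525 F1515: (179.330,96.803) → (63.786,38.587)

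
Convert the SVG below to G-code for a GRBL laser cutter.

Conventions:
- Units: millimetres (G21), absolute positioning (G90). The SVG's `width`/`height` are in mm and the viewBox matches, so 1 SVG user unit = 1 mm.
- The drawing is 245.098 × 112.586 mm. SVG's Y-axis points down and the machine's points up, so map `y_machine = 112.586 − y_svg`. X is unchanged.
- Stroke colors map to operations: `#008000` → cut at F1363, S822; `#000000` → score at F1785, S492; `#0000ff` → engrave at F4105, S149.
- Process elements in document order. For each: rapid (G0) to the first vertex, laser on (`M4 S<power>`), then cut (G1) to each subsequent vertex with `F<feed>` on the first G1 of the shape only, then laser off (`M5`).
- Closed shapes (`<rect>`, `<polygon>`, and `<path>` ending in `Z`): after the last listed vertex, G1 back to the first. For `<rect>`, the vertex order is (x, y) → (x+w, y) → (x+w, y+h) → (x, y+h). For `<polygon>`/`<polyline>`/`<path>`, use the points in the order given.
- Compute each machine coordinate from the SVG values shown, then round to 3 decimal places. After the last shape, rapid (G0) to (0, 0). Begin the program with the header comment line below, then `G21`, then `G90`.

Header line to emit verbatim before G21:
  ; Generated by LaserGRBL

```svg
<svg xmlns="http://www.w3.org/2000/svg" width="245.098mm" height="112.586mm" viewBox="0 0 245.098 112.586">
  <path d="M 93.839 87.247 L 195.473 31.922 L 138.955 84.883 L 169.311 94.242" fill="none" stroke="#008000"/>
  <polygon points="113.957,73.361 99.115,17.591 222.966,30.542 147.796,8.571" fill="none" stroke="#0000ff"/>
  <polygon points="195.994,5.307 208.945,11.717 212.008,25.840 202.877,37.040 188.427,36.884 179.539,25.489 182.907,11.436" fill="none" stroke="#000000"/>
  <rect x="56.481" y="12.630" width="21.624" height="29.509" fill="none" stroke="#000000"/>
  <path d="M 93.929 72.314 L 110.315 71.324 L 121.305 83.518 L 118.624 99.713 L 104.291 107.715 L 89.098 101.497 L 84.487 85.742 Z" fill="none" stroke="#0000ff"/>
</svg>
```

; Generated by LaserGRBL
G21
G90
G0 X93.839 Y25.339
M4 S822
G1 X195.473 Y80.664 F1363
G1 X138.955 Y27.703
G1 X169.311 Y18.344
M5
G0 X113.957 Y39.225
M4 S149
G1 X99.115 Y94.995 F4105
G1 X222.966 Y82.044
G1 X147.796 Y104.015
G1 X113.957 Y39.225
M5
G0 X195.994 Y107.279
M4 S492
G1 X208.945 Y100.869 F1785
G1 X212.008 Y86.746
G1 X202.877 Y75.546
G1 X188.427 Y75.702
G1 X179.539 Y87.097
G1 X182.907 Y101.150
G1 X195.994 Y107.279
M5
G0 X56.481 Y99.956
M4 S492
G1 X78.105 Y99.956 F1785
G1 X78.105 Y70.447
G1 X56.481 Y70.447
G1 X56.481 Y99.956
M5
G0 X93.929 Y40.272
M4 S149
G1 X110.315 Y41.262 F4105
G1 X121.305 Y29.068
G1 X118.624 Y12.873
G1 X104.291 Y4.871
G1 X89.098 Y11.089
G1 X84.487 Y26.844
G1 X93.929 Y40.272
M5
G0 X0.000 Y0.000

viewBox `0 0 245.098 112.586` with mm width/height → 1 unit = 1 mm. Flip: y_m = 112.586 − y_svg.

**Shape 1** — `<path>` open polyline, stroke `#008000` → cut (S822, F1363). Machine vertices: (93.839,25.339) → (195.473,80.664) → (138.955,27.703) → (169.311,18.344). Open path.

**Shape 2** — `<polygon>` closed polygon, stroke `#0000ff` → engrave (S149, F4105). Machine vertices: (113.957,39.225) → (99.115,94.995) → (222.966,82.044) → (147.796,104.015) → (113.957,39.225). Closed: final G1 returns to the first vertex.

**Shape 3** — `<polygon>` regular polygon, stroke `#000000` → score (S492, F1785). Machine vertices: (195.994,107.279) → (208.945,100.869) → (212.008,86.746) → (202.877,75.546) → (188.427,75.702) → (179.539,87.097) → (182.907,101.150) → (195.994,107.279). Closed: final G1 returns to the first vertex.

**Shape 4** — `<rect>` rectangle, stroke `#000000` → score (S492, F1785). Machine vertices: (56.481,99.956) → (78.105,99.956) → (78.105,70.447) → (56.481,70.447) → (56.481,99.956). Closed: final G1 returns to the first vertex.

**Shape 5** — `<path>` regular polygon, stroke `#0000ff` → engrave (S149, F4105). Machine vertices: (93.929,40.272) → (110.315,41.262) → (121.305,29.068) → (118.624,12.873) → (104.291,4.871) → (89.098,11.089) → (84.487,26.844) → (93.929,40.272). Closed: final G1 returns to the first vertex.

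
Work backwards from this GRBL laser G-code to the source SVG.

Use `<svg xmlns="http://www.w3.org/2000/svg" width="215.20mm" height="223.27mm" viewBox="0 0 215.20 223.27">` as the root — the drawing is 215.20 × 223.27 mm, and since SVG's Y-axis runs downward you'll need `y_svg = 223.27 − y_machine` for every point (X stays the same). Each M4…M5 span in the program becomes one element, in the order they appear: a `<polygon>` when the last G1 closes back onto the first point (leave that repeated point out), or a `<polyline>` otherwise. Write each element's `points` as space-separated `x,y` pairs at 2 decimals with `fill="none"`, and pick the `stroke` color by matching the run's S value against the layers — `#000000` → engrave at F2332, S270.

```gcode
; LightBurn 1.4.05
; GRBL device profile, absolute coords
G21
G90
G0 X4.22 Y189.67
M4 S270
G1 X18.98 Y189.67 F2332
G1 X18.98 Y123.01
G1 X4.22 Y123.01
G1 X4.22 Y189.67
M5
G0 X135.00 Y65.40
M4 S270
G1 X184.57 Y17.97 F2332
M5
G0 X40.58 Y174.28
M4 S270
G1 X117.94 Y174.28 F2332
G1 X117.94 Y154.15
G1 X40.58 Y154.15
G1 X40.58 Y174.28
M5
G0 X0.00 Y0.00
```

Each laser-on run becomes one SVG element. Flip Y back into SVG space with y_svg = 223.27 − y_machine. Every run uses S270, so all elements get stroke `#000000` (engrave).

Run 1: The run returns to its start, so emit a `<polygon>` with points (Y-flipped): 4.22,33.60 18.98,33.60 18.98,100.26 4.22,100.26.

Run 2: The run is open, so emit a `<polyline>` with points (Y-flipped): 135.00,157.87 184.57,205.30.

Run 3: The run returns to its start, so emit a `<polygon>` with points (Y-flipped): 40.58,48.99 117.94,48.99 117.94,69.12 40.58,69.12.

<svg xmlns="http://www.w3.org/2000/svg" width="215.20mm" height="223.27mm" viewBox="0 0 215.20 223.27">
  <polygon points="4.22,33.60 18.98,33.60 18.98,100.26 4.22,100.26" fill="none" stroke="#000000"/>
  <polyline points="135.00,157.87 184.57,205.30" fill="none" stroke="#000000"/>
  <polygon points="40.58,48.99 117.94,48.99 117.94,69.12 40.58,69.12" fill="none" stroke="#000000"/>
</svg>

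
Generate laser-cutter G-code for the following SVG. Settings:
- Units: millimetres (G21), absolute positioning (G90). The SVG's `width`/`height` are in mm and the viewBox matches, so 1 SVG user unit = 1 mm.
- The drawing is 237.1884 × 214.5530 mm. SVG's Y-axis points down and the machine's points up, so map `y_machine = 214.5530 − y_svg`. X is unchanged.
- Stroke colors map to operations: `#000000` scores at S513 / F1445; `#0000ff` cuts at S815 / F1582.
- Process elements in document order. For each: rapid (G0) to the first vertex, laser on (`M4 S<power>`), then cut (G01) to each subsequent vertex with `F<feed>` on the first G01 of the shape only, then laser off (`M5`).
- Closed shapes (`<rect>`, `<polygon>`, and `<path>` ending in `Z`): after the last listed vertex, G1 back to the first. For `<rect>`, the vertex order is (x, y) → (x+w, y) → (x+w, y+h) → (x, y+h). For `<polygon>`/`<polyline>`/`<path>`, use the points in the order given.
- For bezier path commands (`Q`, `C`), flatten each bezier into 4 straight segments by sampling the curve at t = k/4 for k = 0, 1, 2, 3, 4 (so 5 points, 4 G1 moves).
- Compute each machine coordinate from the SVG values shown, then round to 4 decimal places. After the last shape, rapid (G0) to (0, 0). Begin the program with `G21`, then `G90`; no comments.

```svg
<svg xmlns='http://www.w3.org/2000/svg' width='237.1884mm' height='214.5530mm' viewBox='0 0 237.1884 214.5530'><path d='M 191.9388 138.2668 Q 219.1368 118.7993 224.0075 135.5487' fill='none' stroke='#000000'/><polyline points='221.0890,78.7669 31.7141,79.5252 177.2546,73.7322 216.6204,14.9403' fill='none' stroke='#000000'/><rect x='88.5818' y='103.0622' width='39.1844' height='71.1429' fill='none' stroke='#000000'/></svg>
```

1 u = 1 mm; y_m = 214.5530 − y.

[1] `<path>` quadratic bezier, #000000→score S513 F1445: (191.9388,76.2862) → (204.1423,83.7564) → (213.5550,86.6995) → (220.1767,85.1154) → (224.0075,79.0043)

[2] `<polyline>` open polyline, #000000→score S513 F1445: (221.0890,135.7861) → (31.7141,135.0278) → (177.2546,140.8208) → (216.6204,199.6127)

[3] `<rect>` rectangle, #000000→score S513 F1445: (88.5818,111.4908) → (127.7662,111.4908) → (127.7662,40.3479) → (88.5818,40.3479) → (88.5818,111.4908) (closed)

G21
G90
G0 X191.9388 Y76.2862
M4 S513
G01 X204.1423 Y83.7564 F1445
G01 X213.5550 Y86.6995
G01 X220.1767 Y85.1154
G01 X224.0075 Y79.0043
M5
G0 X221.0890 Y135.7861
M4 S513
G01 X31.7141 Y135.0278 F1445
G01 X177.2546 Y140.8208
G01 X216.6204 Y199.6127
M5
G0 X88.5818 Y111.4908
M4 S513
G01 X127.7662 Y111.4908 F1445
G01 X127.7662 Y40.3479
G01 X88.5818 Y40.3479
G01 X88.5818 Y111.4908
M5
G0 X0.0000 Y0.0000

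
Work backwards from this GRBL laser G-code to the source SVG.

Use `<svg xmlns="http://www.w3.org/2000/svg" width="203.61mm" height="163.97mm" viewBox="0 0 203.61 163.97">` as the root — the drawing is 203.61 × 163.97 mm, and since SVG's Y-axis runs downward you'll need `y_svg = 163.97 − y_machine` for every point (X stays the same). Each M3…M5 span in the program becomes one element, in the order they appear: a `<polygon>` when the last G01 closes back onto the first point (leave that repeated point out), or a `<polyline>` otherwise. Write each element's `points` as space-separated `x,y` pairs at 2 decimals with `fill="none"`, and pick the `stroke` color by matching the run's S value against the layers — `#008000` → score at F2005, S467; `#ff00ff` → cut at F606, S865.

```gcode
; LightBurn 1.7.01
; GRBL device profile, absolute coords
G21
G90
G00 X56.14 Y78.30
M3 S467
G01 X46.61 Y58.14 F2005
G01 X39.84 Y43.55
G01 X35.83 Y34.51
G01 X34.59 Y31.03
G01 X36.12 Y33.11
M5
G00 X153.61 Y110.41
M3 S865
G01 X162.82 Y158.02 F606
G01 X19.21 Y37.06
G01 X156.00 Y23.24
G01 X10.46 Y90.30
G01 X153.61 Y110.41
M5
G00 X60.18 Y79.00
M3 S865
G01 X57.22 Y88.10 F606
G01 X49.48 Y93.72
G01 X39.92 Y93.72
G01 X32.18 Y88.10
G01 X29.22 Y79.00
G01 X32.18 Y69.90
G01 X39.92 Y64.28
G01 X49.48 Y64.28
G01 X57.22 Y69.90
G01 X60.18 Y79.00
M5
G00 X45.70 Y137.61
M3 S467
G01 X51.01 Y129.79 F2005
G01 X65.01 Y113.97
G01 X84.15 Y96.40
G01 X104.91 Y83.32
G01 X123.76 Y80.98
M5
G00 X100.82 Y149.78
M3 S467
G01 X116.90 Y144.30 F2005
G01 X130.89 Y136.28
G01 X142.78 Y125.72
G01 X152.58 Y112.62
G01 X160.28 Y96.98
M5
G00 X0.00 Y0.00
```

<svg xmlns="http://www.w3.org/2000/svg" width="203.61mm" height="163.97mm" viewBox="0 0 203.61 163.97">
  <polyline points="56.14,85.67 46.61,105.83 39.84,120.42 35.83,129.46 34.59,132.94 36.12,130.86" fill="none" stroke="#008000"/>
  <polygon points="153.61,53.56 162.82,5.95 19.21,126.91 156.00,140.73 10.46,73.67" fill="none" stroke="#ff00ff"/>
  <polygon points="60.18,84.97 57.22,75.87 49.48,70.25 39.92,70.25 32.18,75.87 29.22,84.97 32.18,94.07 39.92,99.69 49.48,99.69 57.22,94.07" fill="none" stroke="#ff00ff"/>
  <polyline points="45.70,26.36 51.01,34.18 65.01,50.00 84.15,67.57 104.91,80.65 123.76,82.99" fill="none" stroke="#008000"/>
  <polyline points="100.82,14.19 116.90,19.67 130.89,27.69 142.78,38.25 152.58,51.35 160.28,66.99" fill="none" stroke="#008000"/>
</svg>

y_svg = 163.97 − y_m.

[1] S467→`#008000` (score); open run; points: 56.14,85.67 46.61,105.83 39.84,120.42 35.83,129.46 34.59,132.94 36.12,130.86

[2] S865→`#ff00ff` (cut); closed run; points: 153.61,53.56 162.82,5.95 19.21,126.91 156.00,140.73 10.46,73.67

[3] S865→`#ff00ff` (cut); closed run; points: 60.18,84.97 57.22,75.87 49.48,70.25 39.92,70.25 32.18,75.87 29.22,84.97 32.18,94.07 39.92,99.69 49.48,99.69 57.22,94.07

[4] S467→`#008000` (score); open run; points: 45.70,26.36 51.01,34.18 65.01,50.00 84.15,67.57 104.91,80.65 123.76,82.99

[5] S467→`#008000` (score); open run; points: 100.82,14.19 116.90,19.67 130.89,27.69 142.78,38.25 152.58,51.35 160.28,66.99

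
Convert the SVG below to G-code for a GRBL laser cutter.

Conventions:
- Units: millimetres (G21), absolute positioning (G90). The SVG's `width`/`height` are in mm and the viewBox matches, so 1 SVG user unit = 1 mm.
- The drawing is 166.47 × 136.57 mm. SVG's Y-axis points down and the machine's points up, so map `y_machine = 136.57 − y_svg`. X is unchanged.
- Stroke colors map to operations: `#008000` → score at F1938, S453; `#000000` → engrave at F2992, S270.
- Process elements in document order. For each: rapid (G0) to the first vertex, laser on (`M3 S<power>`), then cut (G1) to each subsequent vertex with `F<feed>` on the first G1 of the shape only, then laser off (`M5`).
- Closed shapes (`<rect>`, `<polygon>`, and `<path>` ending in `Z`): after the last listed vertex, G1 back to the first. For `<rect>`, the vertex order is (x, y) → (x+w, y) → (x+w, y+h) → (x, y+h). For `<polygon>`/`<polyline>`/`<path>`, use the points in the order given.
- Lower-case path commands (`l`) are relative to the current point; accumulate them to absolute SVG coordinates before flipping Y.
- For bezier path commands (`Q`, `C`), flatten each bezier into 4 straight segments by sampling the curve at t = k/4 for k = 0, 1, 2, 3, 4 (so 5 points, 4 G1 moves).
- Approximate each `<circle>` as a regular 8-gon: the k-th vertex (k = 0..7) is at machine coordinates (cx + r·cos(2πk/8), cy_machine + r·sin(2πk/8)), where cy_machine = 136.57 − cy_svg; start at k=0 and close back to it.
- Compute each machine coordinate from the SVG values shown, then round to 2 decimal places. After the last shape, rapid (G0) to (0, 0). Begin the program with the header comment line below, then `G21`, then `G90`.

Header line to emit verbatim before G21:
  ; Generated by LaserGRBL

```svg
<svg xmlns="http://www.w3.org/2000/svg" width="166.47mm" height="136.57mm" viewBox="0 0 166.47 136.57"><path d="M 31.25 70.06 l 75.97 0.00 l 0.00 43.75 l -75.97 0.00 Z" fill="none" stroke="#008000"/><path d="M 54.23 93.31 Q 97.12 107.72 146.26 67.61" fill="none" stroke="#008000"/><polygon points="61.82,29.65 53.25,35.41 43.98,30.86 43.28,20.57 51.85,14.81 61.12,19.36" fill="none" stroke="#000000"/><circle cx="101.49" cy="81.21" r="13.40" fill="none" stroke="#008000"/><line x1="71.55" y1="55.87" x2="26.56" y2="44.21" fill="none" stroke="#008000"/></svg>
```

; Generated by LaserGRBL
G21
G90
G0 X31.25 Y66.51
M3 S453
G1 X107.22 Y66.51 F1938
G1 X107.22 Y22.76
G1 X31.25 Y22.76
G1 X31.25 Y66.51
M5
G0 X54.23 Y43.26
M3 S453
G1 X76.07 Y39.46 F1938
G1 X98.68 Y42.48
G1 X122.08 Y52.31
G1 X146.26 Y68.96
M5
G0 X61.82 Y106.92
M3 S270
G1 X53.25 Y101.16 F2992
G1 X43.98 Y105.71
G1 X43.28 Y116.00
G1 X51.85 Y121.76
G1 X61.12 Y117.21
G1 X61.82 Y106.92
M5
G0 X114.89 Y55.36
M3 S453
G1 X110.97 Y64.84 F1938
G1 X101.49 Y68.76
G1 X92.01 Y64.84
G1 X88.09 Y55.36
G1 X92.01 Y45.88
G1 X101.49 Y41.96
G1 X110.97 Y45.88
G1 X114.89 Y55.36
M5
G0 X71.55 Y80.70
M3 S453
G1 X26.56 Y92.36 F1938
M5
G0 X0.00 Y0.00

1 u = 1 mm; y_m = 136.57 − y.

[1] `<path>` rectangle, #008000→score S453 F1938: (31.25,66.51) → (107.22,66.51) → (107.22,22.76) → (31.25,22.76) → (31.25,66.51) (closed)

[2] `<path>` quadratic bezier, #008000→score S453 F1938: (54.23,43.26) → (76.07,39.46) → (98.68,42.48) → (122.08,52.31) → (146.26,68.96)

[3] `<polygon>` regular polygon, #000000→engrave S270 F2992: (61.82,106.92) → (53.25,101.16) → (43.98,105.71) → (43.28,116.00) → (51.85,121.76) → (61.12,117.21) → (61.82,106.92) (closed)

[4] `<circle>` circle, #008000→score S453 F1938: (114.89,55.36) → (110.97,64.84) → (101.49,68.76) → (92.01,64.84) → (88.09,55.36) → (92.01,45.88) → (101.49,41.96) → (110.97,45.88) → (114.89,55.36) (closed)

[5] `<line>` line segment, #008000→score S453 F1938: (71.55,80.70) → (26.56,92.36)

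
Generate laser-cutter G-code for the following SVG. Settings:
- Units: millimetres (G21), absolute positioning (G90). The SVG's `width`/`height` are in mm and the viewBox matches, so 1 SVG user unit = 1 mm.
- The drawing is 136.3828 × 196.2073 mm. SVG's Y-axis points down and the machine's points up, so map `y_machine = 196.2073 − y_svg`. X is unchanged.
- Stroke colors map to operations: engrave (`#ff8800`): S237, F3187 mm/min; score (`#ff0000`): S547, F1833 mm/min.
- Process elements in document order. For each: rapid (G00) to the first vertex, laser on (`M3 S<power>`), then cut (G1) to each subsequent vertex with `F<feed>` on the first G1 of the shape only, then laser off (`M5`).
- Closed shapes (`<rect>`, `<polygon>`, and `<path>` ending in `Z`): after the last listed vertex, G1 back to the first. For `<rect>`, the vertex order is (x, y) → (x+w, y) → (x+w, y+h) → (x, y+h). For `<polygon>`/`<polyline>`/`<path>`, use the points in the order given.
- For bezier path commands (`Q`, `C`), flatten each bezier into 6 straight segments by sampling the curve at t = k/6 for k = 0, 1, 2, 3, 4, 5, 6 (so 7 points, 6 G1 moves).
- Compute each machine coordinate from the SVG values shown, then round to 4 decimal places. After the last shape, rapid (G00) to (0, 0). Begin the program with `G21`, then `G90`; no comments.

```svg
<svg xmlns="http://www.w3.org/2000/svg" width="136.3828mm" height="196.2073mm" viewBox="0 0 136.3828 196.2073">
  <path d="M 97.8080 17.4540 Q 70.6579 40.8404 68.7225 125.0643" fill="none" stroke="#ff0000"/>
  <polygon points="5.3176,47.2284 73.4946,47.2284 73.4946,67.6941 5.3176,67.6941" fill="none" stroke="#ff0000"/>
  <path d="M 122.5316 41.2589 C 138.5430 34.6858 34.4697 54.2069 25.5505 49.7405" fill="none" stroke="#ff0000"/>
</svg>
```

viewBox `0 0 136.3828 196.2073` with mm width/height → 1 unit = 1 mm. Flip: y_m = 196.2073 − y_svg.

**Shape 1** — `<path>` quadratic bezier, stroke `#ff0000` → score (S547, F1833). Control points (SVG): P0=(97.8080,17.4540), P1=(70.6579,40.8404), P2=(68.7225,125.0643); sampled at t=k/6. Machine vertices: (97.8080,178.7533) → (89.4584,169.2679) → (82.5096,156.4026) → (76.9616,140.1575) → (72.8144,120.5325) → (70.0680,97.5277) → (68.7225,71.1430). Open path.

**Shape 2** — `<polygon>` rectangle, stroke `#ff0000` → score (S547, F1833). Machine vertices: (5.3176,148.9789) → (73.4946,148.9789) → (73.4946,128.5132) → (5.3176,128.5132) → (5.3176,148.9789). Closed: final G1 returns to the first vertex.

**Shape 3** — `<path>` cubic bezier, stroke `#ff0000` → score (S547, F1833). Control points (SVG): P0=(122.5316,41.2589), P1=(138.5430,34.6858), P2=(34.4697,54.2069), P3=(25.5505,49.7405); sampled at t=k/6. Machine vertices: (122.5316,154.9484) → (121.5267,156.2923) → (106.4866,154.6783) → (83.3900,151.4976) → (58.2159,148.1414) → (36.9431,146.0007) → (25.5505,146.4668). Open path.

G21
G90
G00 X97.8080 Y178.7533
M3 S547
G1 X89.4584 Y169.2679 F1833
G1 X82.5096 Y156.4026
G1 X76.9616 Y140.1575
G1 X72.8144 Y120.5325
G1 X70.0680 Y97.5277
G1 X68.7225 Y71.1430
M5
G00 X5.3176 Y148.9789
M3 S547
G1 X73.4946 Y148.9789 F1833
G1 X73.4946 Y128.5132
G1 X5.3176 Y128.5132
G1 X5.3176 Y148.9789
M5
G00 X122.5316 Y154.9484
M3 S547
G1 X121.5267 Y156.2923 F1833
G1 X106.4866 Y154.6783
G1 X83.3900 Y151.4976
G1 X58.2159 Y148.1414
G1 X36.9431 Y146.0007
G1 X25.5505 Y146.4668
M5
G00 X0.0000 Y0.0000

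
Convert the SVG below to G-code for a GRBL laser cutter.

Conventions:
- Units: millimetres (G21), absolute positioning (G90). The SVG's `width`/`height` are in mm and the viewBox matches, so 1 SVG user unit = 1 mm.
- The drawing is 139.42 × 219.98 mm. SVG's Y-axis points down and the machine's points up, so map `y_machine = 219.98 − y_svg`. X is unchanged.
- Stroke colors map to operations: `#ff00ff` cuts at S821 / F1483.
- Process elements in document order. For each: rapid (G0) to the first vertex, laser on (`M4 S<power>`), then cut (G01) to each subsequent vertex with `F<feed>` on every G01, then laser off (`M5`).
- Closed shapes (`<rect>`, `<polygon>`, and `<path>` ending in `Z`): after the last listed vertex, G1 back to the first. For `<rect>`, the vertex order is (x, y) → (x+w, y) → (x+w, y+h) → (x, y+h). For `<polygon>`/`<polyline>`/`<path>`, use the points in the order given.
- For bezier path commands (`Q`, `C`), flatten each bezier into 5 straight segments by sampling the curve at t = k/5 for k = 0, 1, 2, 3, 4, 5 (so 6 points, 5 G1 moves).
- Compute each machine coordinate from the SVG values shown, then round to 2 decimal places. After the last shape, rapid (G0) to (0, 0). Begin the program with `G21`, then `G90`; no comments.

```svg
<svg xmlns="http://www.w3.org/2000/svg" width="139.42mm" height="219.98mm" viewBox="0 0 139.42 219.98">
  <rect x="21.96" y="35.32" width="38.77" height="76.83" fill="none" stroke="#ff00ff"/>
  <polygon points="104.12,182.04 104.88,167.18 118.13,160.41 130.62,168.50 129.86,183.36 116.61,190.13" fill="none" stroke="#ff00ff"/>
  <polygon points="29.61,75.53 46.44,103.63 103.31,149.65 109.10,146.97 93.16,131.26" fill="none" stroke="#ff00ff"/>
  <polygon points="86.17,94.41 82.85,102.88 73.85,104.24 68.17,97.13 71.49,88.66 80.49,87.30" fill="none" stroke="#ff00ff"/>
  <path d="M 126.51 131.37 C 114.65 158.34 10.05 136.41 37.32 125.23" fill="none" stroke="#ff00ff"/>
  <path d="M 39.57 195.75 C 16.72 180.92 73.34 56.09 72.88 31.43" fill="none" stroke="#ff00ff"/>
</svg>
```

1 u = 1 mm; y_m = 219.98 − y.

[1] `<rect>` rectangle, #ff00ff→cut S821 F1483: (21.96,184.66) → (60.73,184.66) → (60.73,107.83) → (21.96,107.83) → (21.96,184.66) (closed)

[2] `<polygon>` regular polygon, #ff00ff→cut S821 F1483: (104.12,37.94) → (104.88,52.80) → (118.13,59.57) → (130.62,51.48) → (129.86,36.62) → (116.61,29.85) → (104.12,37.94) (closed)

[3] `<polygon>` closed polygon, #ff00ff→cut S821 F1483: (29.61,144.45) → (46.44,116.35) → (103.31,70.33) → (109.10,73.01) → (93.16,88.72) → (29.61,144.45) (closed)

[4] `<polygon>` regular polygon, #ff00ff→cut S821 F1483: (86.17,125.57) → (82.85,117.10) → (73.85,115.74) → (68.17,122.85) → (71.49,131.32) → (80.49,132.68) → (86.17,125.57) (closed)

[5] `<path>` cubic bezier, #ff00ff→cut S821 F1483: (126.51,88.61) → (110.06,77.82) → (82.14,75.90) → (53.52,79.99) → (34.99,87.23) → (37.32,94.75)

[6] `<path>` cubic bezier, #ff00ff→cut S821 F1483: (39.57,24.23) → (34.30,44.65) → (41.56,81.38) → (54.77,124.33) → (67.40,163.41) → (72.88,188.55)

G21
G90
G0 X21.96 Y184.66
M4 S821
G01 X60.73 Y184.66 F1483
G01 X60.73 Y107.83 F1483
G01 X21.96 Y107.83 F1483
G01 X21.96 Y184.66 F1483
M5
G0 X104.12 Y37.94
M4 S821
G01 X104.88 Y52.80 F1483
G01 X118.13 Y59.57 F1483
G01 X130.62 Y51.48 F1483
G01 X129.86 Y36.62 F1483
G01 X116.61 Y29.85 F1483
G01 X104.12 Y37.94 F1483
M5
G0 X29.61 Y144.45
M4 S821
G01 X46.44 Y116.35 F1483
G01 X103.31 Y70.33 F1483
G01 X109.10 Y73.01 F1483
G01 X93.16 Y88.72 F1483
G01 X29.61 Y144.45 F1483
M5
G0 X86.17 Y125.57
M4 S821
G01 X82.85 Y117.10 F1483
G01 X73.85 Y115.74 F1483
G01 X68.17 Y122.85 F1483
G01 X71.49 Y131.32 F1483
G01 X80.49 Y132.68 F1483
G01 X86.17 Y125.57 F1483
M5
G0 X126.51 Y88.61
M4 S821
G01 X110.06 Y77.82 F1483
G01 X82.14 Y75.90 F1483
G01 X53.52 Y79.99 F1483
G01 X34.99 Y87.23 F1483
G01 X37.32 Y94.75 F1483
M5
G0 X39.57 Y24.23
M4 S821
G01 X34.30 Y44.65 F1483
G01 X41.56 Y81.38 F1483
G01 X54.77 Y124.33 F1483
G01 X67.40 Y163.41 F1483
G01 X72.88 Y188.55 F1483
M5
G0 X0.00 Y0.00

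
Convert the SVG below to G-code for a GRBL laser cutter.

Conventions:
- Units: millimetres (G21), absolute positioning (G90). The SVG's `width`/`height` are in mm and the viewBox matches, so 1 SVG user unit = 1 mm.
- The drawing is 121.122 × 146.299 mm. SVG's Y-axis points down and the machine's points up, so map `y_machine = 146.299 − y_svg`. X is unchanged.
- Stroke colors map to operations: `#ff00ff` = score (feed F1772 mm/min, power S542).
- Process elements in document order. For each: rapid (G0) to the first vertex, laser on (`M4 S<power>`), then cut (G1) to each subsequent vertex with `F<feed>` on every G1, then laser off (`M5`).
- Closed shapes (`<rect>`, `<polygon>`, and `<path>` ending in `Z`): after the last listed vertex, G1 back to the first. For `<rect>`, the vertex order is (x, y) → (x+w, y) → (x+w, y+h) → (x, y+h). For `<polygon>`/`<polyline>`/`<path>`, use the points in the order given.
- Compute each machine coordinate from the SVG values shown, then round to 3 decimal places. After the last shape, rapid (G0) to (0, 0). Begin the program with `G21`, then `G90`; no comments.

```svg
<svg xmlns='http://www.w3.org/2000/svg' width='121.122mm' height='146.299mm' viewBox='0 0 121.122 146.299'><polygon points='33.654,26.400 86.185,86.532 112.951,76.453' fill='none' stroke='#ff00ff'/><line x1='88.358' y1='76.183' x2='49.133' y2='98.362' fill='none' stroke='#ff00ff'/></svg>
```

viewBox `0 0 121.122 146.299` with mm width/height → 1 unit = 1 mm. Flip: y_m = 146.299 − y_svg.

**Shape 1** — `<polygon>` closed polygon, stroke `#ff00ff` → score (S542, F1772). Machine vertices: (33.654,119.899) → (86.185,59.767) → (112.951,69.846) → (33.654,119.899). Closed: final G1 returns to the first vertex.

**Shape 2** — `<line>` line segment, stroke `#ff00ff` → score (S542, F1772). Machine vertices: (88.358,70.116) → (49.133,47.937). Open path.

G21
G90
G0 X33.654 Y119.899
M4 S542
G1 X86.185 Y59.767 F1772
G1 X112.951 Y69.846 F1772
G1 X33.654 Y119.899 F1772
M5
G0 X88.358 Y70.116
M4 S542
G1 X49.133 Y47.937 F1772
M5
G0 X0.000 Y0.000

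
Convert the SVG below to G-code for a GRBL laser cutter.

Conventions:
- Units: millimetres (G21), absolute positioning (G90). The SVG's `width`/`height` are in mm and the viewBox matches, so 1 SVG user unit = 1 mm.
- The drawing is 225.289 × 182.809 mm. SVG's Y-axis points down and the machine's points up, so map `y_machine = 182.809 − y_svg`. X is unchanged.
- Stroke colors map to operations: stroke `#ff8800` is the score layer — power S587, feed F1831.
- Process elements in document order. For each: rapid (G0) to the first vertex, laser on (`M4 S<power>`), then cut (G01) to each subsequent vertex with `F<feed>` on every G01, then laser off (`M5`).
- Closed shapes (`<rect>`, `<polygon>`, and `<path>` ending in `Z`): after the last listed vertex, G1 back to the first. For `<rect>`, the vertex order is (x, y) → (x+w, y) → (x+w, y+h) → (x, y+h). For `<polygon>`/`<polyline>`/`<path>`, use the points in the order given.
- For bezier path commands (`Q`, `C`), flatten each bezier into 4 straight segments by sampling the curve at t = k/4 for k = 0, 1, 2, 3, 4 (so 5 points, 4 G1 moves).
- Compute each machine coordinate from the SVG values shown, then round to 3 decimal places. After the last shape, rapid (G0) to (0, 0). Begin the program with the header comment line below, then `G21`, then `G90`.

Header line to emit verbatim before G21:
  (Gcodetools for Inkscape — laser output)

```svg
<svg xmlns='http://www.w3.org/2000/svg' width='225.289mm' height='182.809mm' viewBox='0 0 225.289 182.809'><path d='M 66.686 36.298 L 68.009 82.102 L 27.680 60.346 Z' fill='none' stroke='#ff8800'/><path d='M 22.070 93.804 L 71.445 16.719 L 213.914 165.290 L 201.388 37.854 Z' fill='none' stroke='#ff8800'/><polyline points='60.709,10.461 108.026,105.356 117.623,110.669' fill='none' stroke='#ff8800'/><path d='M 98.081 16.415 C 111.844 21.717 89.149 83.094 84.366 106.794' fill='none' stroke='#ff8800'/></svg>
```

(Gcodetools for Inkscape — laser output)
G21
G90
G0 X66.686 Y146.511
M4 S587
G01 X68.009 Y100.707 F1831
G01 X27.680 Y122.463 F1831
G01 X66.686 Y146.511 F1831
M5
G0 X22.070 Y89.005
M4 S587
G01 X71.445 Y166.090 F1831
G01 X213.914 Y17.519 F1831
G01 X201.388 Y144.955 F1831
G01 X22.070 Y89.005 F1831
M5
G0 X60.709 Y172.348
M4 S587
G01 X108.026 Y77.453 F1831
G01 X117.623 Y72.140 F1831
M5
G0 X98.081 Y166.394
M4 S587
G01 X102.417 Y153.368 F1831
G01 X98.178 Y128.104 F1831
G01 X90.462 Y99.390 F1831
G01 X84.366 Y76.015 F1831
M5
G0 X0.000 Y0.000

viewBox `0 0 225.289 182.809` with mm width/height → 1 unit = 1 mm. Flip: y_m = 182.809 − y_svg.

**Shape 1** — `<path>` regular polygon, stroke `#ff8800` → score (S587, F1831). Machine vertices: (66.686,146.511) → (68.009,100.707) → (27.680,122.463) → (66.686,146.511). Closed: final G1 returns to the first vertex.

**Shape 2** — `<path>` closed polygon, stroke `#ff8800` → score (S587, F1831). Machine vertices: (22.070,89.005) → (71.445,166.090) → (213.914,17.519) → (201.388,144.955) → (22.070,89.005). Closed: final G1 returns to the first vertex.

**Shape 3** — `<polyline>` open polyline, stroke `#ff8800` → score (S587, F1831). Machine vertices: (60.709,172.348) → (108.026,77.453) → (117.623,72.140). Open path.

**Shape 4** — `<path>` cubic bezier, stroke `#ff8800` → score (S587, F1831). Control points (SVG): P0=(98.081,16.415), P1=(111.844,21.717), P2=(89.149,83.094), P3=(84.366,106.794); sampled at t=k/4. Machine vertices: (98.081,166.394) → (102.417,153.368) → (98.178,128.104) → (90.462,99.390) → (84.366,76.015). Open path.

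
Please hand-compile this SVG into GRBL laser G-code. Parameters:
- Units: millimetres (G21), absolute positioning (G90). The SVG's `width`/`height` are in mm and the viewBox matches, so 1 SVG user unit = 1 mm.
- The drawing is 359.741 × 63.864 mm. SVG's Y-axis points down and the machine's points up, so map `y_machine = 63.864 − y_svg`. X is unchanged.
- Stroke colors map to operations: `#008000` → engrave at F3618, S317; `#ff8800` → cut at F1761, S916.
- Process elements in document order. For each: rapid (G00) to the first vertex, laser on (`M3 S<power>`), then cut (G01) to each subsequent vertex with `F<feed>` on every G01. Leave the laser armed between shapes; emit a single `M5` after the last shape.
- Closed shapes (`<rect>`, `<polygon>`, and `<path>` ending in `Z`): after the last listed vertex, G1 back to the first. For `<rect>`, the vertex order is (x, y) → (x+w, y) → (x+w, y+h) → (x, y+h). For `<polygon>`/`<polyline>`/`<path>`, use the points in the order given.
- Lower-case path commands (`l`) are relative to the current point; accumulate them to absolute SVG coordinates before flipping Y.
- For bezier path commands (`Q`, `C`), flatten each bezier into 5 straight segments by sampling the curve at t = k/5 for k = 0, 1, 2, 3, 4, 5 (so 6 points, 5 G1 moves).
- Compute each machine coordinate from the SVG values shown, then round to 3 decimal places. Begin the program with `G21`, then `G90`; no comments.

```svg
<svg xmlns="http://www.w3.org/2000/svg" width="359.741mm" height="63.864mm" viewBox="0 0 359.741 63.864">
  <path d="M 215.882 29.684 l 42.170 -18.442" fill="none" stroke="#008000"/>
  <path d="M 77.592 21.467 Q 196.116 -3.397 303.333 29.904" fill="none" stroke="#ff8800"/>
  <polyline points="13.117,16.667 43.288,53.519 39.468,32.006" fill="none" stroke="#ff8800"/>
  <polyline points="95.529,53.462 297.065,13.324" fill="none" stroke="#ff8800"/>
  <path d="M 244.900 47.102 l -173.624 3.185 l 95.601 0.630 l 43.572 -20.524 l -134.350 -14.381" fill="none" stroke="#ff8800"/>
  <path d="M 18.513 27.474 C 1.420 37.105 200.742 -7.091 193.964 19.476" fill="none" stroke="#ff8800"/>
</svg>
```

Since the viewBox matches the mm dimensions, user units are millimetres directly. The only transform is the Y-flip y_m = 63.864 − y_svg.

Shape 1 is a line segment drawn with `<path>`. Its stroke #008000 means engrave at S317, F3618. After flipping Y the toolpath is (215.882,34.180) → (258.052,52.622).

Shape 2 is a quadratic bezier drawn with `<path>`. Its stroke #ff8800 means cut at S916, F1761. After flipping Y the toolpath is (77.592,42.397) → (124.549,50.016) → (170.602,52.982) → (215.750,51.294) → (259.994,44.954) → (303.333,33.960).

Shape 3 is a open polyline drawn with `<polyline>`. Its stroke #ff8800 means cut at S916, F1761. After flipping Y the toolpath is (13.117,47.197) → (43.288,10.345) → (39.468,31.858).

Shape 4 is a line segment drawn with `<polyline>`. Its stroke #ff8800 means cut at S916, F1761. After flipping Y the toolpath is (95.529,10.402) → (297.065,50.540).

Shape 5 is a open polyline drawn with `<path>`. Its stroke #ff8800 means cut at S916, F1761. After flipping Y the toolpath is (244.900,16.762) → (71.276,13.577) → (166.877,12.947) → (210.449,33.471) → (76.099,47.852).

Shape 6 is a cubic bezier drawn with `<path>`. Its stroke #ff8800 means cut at S916, F1761. After flipping Y the toolpath is (18.513,36.390) → (30.847,36.074) → (74.840,42.696) → (130.211,50.276) → (176.679,52.833) → (193.964,44.388).

G21
G90
G00 X215.882 Y34.180
M3 S317
G01 X258.052 Y52.622 F3618
G00 X77.592 Y42.397
M3 S916
G01 X124.549 Y50.016 F1761
G01 X170.602 Y52.982 F1761
G01 X215.750 Y51.294 F1761
G01 X259.994 Y44.954 F1761
G01 X303.333 Y33.960 F1761
G00 X13.117 Y47.197
M3 S916
G01 X43.288 Y10.345 F1761
G01 X39.468 Y31.858 F1761
G00 X95.529 Y10.402
M3 S916
G01 X297.065 Y50.540 F1761
G00 X244.900 Y16.762
M3 S916
G01 X71.276 Y13.577 F1761
G01 X166.877 Y12.947 F1761
G01 X210.449 Y33.471 F1761
G01 X76.099 Y47.852 F1761
G00 X18.513 Y36.390
M3 S916
G01 X30.847 Y36.074 F1761
G01 X74.840 Y42.696 F1761
G01 X130.211 Y50.276 F1761
G01 X176.679 Y52.833 F1761
G01 X193.964 Y44.388 F1761
M5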